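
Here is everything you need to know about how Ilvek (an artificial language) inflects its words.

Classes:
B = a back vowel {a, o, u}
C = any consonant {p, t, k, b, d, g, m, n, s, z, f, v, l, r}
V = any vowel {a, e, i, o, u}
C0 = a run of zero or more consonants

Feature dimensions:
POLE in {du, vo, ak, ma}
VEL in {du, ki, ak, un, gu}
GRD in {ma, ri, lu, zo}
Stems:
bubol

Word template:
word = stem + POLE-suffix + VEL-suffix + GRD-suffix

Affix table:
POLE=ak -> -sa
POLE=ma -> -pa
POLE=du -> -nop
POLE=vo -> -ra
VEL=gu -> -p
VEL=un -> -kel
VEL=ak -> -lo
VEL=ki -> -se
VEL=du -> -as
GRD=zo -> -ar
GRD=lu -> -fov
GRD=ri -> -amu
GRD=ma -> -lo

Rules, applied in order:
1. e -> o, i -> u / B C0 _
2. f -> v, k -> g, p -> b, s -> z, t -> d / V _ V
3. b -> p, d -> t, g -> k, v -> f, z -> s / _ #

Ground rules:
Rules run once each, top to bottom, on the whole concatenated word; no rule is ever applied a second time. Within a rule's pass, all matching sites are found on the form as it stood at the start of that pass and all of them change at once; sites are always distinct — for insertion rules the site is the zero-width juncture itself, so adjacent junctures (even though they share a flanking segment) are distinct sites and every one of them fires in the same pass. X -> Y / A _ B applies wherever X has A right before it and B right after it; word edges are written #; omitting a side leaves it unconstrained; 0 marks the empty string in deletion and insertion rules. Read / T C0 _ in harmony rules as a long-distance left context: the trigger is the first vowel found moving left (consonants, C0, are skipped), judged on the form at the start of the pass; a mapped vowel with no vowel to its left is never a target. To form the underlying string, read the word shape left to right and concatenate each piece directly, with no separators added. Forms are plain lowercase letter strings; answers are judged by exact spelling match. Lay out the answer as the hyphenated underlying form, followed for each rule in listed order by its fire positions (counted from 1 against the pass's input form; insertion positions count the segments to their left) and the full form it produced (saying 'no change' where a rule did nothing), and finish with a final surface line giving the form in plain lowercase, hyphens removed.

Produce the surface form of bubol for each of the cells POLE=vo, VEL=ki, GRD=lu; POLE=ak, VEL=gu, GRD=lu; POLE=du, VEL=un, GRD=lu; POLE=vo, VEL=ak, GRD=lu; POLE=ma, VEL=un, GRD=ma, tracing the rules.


cell POLE=vo, VEL=ki, GRD=lu:
underlying: bubol-ra-se-fov
1. e -> o, i -> u / B C0 _: fires at position(s) 9: bubolrasofov
2. f -> v, k -> g, p -> b, s -> z, t -> d / V _ V: fires at position(s) 8, 10: bubolrazovov
3. b -> p, d -> t, g -> k, v -> f, z -> s / _ #: fires at position(s) 12: bubolrazovof
surface: bubolrazovof

cell POLE=ak, VEL=gu, GRD=lu:
underlying: bubol-sa-p-fov
1. e -> o, i -> u / B C0 _: no change
2. f -> v, k -> g, p -> b, s -> z, t -> d / V _ V: no change
3. b -> p, d -> t, g -> k, v -> f, z -> s / _ #: fires at position(s) 11: bubolsapfof
surface: bubolsapfof

cell POLE=du, VEL=un, GRD=lu:
underlying: bubol-nop-kel-fov
1. e -> o, i -> u / B C0 _: fires at position(s) 10: bubolnopkolfov
2. f -> v, k -> g, p -> b, s -> z, t -> d / V _ V: no change
3. b -> p, d -> t, g -> k, v -> f, z -> s / _ #: fires at position(s) 14: bubolnopkolfof
surface: bubolnopkolfof

cell POLE=vo, VEL=ak, GRD=lu:
underlying: bubol-ra-lo-fov
1. e -> o, i -> u / B C0 _: no change
2. f -> v, k -> g, p -> b, s -> z, t -> d / V _ V: fires at position(s) 10: bubolralovov
3. b -> p, d -> t, g -> k, v -> f, z -> s / _ #: fires at position(s) 12: bubolralovof
surface: bubolralovof

cell POLE=ma, VEL=un, GRD=ma:
underlying: bubol-pa-kel-lo
1. e -> o, i -> u / B C0 _: fires at position(s) 9: bubolpakollo
2. f -> v, k -> g, p -> b, s -> z, t -> d / V _ V: fires at position(s) 8: bubolpagollo
3. b -> p, d -> t, g -> k, v -> f, z -> s / _ #: no change
surface: bubolpagollo


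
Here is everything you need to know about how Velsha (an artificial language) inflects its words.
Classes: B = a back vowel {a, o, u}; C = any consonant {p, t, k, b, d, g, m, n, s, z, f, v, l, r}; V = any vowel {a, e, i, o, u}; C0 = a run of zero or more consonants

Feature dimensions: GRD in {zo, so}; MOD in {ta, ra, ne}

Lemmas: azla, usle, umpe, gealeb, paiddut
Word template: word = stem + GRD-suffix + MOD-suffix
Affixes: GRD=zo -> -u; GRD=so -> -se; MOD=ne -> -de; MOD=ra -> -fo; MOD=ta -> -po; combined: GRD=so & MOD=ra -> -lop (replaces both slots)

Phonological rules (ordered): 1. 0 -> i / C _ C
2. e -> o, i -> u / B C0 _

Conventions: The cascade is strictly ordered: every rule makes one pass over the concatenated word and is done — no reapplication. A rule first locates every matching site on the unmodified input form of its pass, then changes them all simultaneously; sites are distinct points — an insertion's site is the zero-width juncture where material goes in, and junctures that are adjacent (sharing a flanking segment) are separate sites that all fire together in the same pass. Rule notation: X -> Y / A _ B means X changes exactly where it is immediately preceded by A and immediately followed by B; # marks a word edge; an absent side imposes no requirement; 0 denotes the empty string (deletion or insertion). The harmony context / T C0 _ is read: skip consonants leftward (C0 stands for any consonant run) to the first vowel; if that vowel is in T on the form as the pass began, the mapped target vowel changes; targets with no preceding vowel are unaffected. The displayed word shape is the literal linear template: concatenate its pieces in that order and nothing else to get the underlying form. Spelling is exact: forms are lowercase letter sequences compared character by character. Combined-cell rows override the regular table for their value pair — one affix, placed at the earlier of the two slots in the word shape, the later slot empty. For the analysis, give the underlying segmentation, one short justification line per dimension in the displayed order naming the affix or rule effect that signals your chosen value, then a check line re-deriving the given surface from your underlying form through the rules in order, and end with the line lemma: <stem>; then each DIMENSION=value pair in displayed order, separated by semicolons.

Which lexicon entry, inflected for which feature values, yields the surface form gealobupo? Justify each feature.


underlying: gealeb-u-po
GRD=zo - signalled by the affix -u
MOD=ta - signalled by the affix -po
check: gealebupo -> gealebupo -> gealobupo
lemma: gealeb; GRD=zo; MOD=ta


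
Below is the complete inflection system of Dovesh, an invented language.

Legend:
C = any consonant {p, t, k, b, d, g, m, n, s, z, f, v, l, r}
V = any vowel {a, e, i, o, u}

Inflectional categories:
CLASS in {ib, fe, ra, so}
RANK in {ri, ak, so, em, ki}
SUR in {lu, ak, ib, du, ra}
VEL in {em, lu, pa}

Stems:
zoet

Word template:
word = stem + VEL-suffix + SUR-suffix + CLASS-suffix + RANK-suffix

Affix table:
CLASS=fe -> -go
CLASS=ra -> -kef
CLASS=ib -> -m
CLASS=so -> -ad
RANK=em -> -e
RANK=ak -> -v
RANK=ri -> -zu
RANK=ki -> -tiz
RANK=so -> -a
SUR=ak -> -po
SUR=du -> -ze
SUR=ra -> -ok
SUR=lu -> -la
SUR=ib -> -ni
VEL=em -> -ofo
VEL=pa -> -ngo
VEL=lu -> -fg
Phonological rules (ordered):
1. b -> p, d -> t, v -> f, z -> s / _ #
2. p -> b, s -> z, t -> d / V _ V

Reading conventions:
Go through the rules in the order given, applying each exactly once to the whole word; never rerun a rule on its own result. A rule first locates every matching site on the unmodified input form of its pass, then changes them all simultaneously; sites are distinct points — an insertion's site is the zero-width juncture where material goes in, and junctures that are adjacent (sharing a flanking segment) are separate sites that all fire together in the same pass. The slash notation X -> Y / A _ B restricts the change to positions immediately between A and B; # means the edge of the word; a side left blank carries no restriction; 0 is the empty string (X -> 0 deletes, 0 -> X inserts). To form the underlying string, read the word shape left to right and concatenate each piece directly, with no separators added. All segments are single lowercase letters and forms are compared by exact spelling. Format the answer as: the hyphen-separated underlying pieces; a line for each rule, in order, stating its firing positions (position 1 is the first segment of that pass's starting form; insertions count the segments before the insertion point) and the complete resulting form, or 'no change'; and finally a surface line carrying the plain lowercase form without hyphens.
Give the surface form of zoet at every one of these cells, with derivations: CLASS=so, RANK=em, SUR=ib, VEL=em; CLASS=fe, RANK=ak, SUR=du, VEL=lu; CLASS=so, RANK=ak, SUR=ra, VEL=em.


cell CLASS=so, RANK=em, SUR=ib, VEL=em:
underlying: zoet-ofo-ni-ad-e
1. b -> p, d -> t, v -> f, z -> s / _ #: no change
2. p -> b, s -> z, t -> d / V _ V: fires at position(s) 4: zoedofoniade
surface: zoedofoniade

cell CLASS=fe, RANK=ak, SUR=du, VEL=lu:
underlying: zoet-fg-ze-go-v
1. b -> p, d -> t, v -> f, z -> s / _ #: fires at position(s) 11: zoetfgzegof
2. p -> b, s -> z, t -> d / V _ V: no change
surface: zoetfgzegof

cell CLASS=so, RANK=ak, SUR=ra, VEL=em:
underlying: zoet-ofo-ok-ad-v
1. b -> p, d -> t, v -> f, z -> s / _ #: fires at position(s) 12: zoetofookadf
2. p -> b, s -> z, t -> d / V _ V: fires at position(s) 4: zoedofookadf
surface: zoedofookadf


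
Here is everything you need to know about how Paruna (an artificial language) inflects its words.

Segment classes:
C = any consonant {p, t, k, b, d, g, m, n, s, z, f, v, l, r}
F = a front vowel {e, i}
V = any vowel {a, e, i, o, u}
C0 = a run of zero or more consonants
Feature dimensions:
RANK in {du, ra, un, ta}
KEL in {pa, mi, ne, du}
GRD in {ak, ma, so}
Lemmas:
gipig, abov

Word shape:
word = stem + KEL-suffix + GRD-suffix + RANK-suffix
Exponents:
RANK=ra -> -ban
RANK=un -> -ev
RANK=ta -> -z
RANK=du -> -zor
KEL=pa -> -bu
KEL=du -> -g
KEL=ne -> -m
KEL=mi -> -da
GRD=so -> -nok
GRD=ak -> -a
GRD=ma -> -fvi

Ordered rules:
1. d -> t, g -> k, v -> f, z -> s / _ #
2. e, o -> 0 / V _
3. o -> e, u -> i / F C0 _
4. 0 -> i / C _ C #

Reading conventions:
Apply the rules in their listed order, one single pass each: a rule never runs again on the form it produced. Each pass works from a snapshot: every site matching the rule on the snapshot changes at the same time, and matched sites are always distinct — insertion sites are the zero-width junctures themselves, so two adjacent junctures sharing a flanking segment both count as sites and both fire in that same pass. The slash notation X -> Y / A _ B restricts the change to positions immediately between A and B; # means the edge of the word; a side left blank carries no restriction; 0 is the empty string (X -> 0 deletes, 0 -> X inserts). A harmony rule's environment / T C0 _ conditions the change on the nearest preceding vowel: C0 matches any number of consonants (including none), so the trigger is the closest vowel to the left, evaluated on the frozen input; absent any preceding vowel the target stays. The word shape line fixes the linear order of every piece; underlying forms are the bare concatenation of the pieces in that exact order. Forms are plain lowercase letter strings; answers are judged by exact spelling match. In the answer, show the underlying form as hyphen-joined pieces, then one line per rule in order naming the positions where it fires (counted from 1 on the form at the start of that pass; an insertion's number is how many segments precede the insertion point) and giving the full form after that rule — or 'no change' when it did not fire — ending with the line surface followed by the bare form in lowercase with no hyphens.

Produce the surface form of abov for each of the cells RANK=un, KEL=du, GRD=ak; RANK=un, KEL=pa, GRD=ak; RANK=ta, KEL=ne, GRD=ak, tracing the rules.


cell RANK=un, KEL=du, GRD=ak:
underlying: abov-g-a-ev
1. d -> t, g -> k, v -> f, z -> s / _ #: fires at position(s) 8: abovgaef
2. e, o -> 0 / V _: fires at position(s) 7: abovgaf
3. o -> e, u -> i / F C0 _: no change
4. 0 -> i / C _ C #: no change
surface: abovgaf

cell RANK=un, KEL=pa, GRD=ak:
underlying: abov-bu-a-ev
1. d -> t, g -> k, v -> f, z -> s / _ #: fires at position(s) 9: abovbuaef
2. e, o -> 0 / V _: fires at position(s) 8: abovbuaf
3. o -> e, u -> i / F C0 _: no change
4. 0 -> i / C _ C #: no change
surface: abovbuaf

cell RANK=ta, KEL=ne, GRD=ak:
underlying: abov-m-a-z
1. d -> t, g -> k, v -> f, z -> s / _ #: fires at position(s) 7: abovmas
2. e, o -> 0 / V _: no change
3. o -> e, u -> i / F C0 _: no change
4. 0 -> i / C _ C #: no change
surface: abovmas


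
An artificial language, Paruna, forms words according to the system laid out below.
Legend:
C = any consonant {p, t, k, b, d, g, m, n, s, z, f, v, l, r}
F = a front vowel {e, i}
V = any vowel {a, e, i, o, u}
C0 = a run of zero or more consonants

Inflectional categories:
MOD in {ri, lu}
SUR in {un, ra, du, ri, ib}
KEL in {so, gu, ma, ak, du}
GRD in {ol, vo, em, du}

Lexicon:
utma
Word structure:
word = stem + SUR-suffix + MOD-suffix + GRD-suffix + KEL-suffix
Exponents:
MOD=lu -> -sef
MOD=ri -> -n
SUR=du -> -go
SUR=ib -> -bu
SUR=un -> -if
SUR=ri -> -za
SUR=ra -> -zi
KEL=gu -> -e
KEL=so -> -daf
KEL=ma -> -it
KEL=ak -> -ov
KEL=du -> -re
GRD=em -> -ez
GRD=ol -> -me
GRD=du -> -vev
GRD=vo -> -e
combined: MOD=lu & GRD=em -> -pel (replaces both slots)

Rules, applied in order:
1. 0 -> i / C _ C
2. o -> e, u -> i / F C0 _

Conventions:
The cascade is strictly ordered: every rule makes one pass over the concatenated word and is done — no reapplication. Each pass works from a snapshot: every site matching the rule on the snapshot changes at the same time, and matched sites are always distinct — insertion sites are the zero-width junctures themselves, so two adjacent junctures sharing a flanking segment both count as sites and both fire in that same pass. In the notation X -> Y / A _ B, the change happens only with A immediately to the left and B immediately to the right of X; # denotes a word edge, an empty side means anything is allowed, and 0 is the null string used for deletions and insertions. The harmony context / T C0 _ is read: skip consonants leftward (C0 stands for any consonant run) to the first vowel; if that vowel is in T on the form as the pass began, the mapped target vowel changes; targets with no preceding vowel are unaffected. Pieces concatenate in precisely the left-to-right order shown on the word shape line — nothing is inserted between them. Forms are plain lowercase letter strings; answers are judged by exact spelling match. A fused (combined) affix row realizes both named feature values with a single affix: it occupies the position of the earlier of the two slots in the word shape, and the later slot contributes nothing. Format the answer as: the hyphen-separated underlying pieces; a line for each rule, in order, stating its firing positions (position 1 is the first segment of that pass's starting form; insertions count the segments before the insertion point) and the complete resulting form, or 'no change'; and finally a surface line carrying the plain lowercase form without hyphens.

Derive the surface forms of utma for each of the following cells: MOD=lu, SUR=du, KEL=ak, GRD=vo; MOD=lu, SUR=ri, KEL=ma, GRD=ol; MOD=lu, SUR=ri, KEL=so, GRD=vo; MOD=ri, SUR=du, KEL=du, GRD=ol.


cell MOD=lu, SUR=du, KEL=ak, GRD=vo:
underlying: utma-go-sef-e-ov
1. 0 -> i / C _ C: inserts after position(s) 2: utimagosefeov
2. o -> e, u -> i / F C0 _: fires at position(s) 12: utimagosefeev
surface: utimagosefeev

cell MOD=lu, SUR=ri, KEL=ma, GRD=ol:
underlying: utma-za-sef-me-it
1. 0 -> i / C _ C: inserts after position(s) 2, 9: utimazasefimeit
2. o -> e, u -> i / F C0 _: no change
surface: utimazasefimeit

cell MOD=lu, SUR=ri, KEL=so, GRD=vo:
underlying: utma-za-sef-e-daf
1. 0 -> i / C _ C: inserts after position(s) 2: utimazasefedaf
2. o -> e, u -> i / F C0 _: no change
surface: utimazasefedaf

cell MOD=ri, SUR=du, KEL=du, GRD=ol:
underlying: utma-go-n-me-re
1. 0 -> i / C _ C: inserts after position(s) 2, 7: utimagonimere
2. o -> e, u -> i / F C0 _: no change
surface: utimagonimere


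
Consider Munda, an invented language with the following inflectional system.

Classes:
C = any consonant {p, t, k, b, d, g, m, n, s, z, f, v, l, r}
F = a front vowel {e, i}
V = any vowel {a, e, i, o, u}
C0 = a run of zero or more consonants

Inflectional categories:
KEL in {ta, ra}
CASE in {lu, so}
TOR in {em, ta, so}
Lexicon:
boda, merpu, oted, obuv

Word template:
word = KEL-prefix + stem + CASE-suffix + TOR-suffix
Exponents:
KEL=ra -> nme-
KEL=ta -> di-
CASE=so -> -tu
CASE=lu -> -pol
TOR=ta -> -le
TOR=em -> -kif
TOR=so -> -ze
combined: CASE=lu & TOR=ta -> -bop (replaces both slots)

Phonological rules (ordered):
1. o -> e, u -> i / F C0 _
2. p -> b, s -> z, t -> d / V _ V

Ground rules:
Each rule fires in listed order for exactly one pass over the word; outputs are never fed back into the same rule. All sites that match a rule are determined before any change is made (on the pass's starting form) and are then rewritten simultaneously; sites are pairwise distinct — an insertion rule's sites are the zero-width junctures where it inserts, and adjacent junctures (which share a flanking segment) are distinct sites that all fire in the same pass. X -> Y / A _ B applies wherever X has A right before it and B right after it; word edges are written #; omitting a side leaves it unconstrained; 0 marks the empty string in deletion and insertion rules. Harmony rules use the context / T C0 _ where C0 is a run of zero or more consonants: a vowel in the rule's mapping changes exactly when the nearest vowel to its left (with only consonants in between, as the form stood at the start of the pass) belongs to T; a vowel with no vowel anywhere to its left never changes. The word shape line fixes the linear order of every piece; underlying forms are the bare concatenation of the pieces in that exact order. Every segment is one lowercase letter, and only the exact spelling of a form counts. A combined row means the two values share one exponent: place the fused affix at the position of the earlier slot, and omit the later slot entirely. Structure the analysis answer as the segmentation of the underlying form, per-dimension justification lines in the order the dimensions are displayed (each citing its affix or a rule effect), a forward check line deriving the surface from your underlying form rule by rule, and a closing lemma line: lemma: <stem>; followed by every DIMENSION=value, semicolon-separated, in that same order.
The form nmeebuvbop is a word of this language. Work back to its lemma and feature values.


underlying: nme-obuv-bop
KEL=ra - signalled by the affix nme-
CASE=lu - signalled by the combined affix row
TOR=ta - signalled by the combined affix row
check: nmeobuvbop -> nmeebuvbop -> nmeebuvbop
lemma: obuv; KEL=ra; CASE=lu; TOR=ta


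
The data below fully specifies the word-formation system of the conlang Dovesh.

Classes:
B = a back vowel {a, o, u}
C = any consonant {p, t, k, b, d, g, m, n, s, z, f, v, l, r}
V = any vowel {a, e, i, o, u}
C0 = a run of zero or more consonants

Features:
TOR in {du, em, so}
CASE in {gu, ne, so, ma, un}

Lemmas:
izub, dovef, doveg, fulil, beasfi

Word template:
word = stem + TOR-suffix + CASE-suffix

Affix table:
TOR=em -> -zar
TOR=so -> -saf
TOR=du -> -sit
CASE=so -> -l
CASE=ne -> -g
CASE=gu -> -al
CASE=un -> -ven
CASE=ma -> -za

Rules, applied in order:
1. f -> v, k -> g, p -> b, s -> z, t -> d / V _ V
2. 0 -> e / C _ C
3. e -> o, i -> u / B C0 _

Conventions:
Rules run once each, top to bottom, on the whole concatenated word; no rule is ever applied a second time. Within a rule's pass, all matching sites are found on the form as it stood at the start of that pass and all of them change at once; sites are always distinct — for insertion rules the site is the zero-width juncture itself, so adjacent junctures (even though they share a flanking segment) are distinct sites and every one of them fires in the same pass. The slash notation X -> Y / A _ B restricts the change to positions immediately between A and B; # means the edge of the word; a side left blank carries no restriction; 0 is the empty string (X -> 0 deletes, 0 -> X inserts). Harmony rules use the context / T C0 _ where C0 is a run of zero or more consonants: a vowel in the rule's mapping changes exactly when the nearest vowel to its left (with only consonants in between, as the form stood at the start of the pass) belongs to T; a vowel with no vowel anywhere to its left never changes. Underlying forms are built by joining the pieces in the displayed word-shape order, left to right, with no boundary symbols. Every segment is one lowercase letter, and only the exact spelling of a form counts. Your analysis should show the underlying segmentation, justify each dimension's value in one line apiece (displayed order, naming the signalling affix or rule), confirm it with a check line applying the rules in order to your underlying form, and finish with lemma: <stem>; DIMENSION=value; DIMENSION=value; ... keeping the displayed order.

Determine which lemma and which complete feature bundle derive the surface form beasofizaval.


underlying: beasfi-saf-al
TOR=so - signalled by the affix -saf
CASE=gu - signalled by the affix -al
check: beasfisafal -> beasfizaval -> beasefizaval -> beasofizaval
lemma: beasfi; TOR=so; CASE=gu


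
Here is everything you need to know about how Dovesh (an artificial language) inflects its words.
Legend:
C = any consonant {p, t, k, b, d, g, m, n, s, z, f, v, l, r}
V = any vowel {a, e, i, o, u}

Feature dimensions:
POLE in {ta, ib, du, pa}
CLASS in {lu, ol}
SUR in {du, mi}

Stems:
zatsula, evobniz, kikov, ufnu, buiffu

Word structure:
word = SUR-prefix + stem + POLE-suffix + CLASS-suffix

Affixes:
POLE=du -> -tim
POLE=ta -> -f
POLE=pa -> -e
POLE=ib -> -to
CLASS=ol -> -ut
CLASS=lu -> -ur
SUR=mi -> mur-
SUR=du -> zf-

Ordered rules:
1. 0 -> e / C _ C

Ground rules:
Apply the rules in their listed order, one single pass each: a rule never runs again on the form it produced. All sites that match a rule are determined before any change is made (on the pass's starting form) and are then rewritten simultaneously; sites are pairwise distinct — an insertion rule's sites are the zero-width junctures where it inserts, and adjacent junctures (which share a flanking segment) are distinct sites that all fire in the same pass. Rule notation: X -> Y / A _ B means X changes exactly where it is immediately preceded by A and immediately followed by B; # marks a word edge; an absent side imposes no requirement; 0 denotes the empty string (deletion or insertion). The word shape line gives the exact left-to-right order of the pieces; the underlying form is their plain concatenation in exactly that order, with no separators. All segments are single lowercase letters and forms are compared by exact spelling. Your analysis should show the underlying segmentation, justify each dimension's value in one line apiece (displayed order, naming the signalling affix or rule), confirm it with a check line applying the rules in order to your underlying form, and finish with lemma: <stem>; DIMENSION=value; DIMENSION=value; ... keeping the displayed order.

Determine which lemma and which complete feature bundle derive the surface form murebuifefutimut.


underlying: mur-buiffu-tim-ut
POLE=du - signalled by the affix -tim
CLASS=ol - signalled by the affix -ut
SUR=mi - signalled by the affix mur-
check: murbuiffutimut -> murebuifefutimut
lemma: buiffu; POLE=du; CLASS=ol; SUR=mi


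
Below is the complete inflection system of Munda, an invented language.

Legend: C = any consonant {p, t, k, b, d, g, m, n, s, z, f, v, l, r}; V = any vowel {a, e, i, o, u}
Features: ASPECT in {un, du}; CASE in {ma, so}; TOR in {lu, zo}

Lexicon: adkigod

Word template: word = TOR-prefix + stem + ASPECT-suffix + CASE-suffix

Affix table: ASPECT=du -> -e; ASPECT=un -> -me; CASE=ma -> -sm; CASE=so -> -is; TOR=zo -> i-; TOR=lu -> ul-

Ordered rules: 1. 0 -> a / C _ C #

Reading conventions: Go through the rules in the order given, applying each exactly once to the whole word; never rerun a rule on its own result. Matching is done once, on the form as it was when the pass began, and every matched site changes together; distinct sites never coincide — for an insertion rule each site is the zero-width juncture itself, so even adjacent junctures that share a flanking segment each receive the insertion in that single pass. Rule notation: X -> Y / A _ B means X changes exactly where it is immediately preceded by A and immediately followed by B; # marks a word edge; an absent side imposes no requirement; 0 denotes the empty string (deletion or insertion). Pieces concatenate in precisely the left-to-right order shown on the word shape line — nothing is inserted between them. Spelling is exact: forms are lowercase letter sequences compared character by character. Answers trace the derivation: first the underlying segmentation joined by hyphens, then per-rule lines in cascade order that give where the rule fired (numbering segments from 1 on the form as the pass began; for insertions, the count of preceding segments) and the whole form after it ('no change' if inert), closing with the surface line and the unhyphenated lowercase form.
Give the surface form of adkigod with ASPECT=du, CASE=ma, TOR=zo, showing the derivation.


underlying: i-adkigod-e-sm
1. 0 -> a / C _ C #: inserts after position(s) 10: iadkigodesam
surface: iadkigodesam


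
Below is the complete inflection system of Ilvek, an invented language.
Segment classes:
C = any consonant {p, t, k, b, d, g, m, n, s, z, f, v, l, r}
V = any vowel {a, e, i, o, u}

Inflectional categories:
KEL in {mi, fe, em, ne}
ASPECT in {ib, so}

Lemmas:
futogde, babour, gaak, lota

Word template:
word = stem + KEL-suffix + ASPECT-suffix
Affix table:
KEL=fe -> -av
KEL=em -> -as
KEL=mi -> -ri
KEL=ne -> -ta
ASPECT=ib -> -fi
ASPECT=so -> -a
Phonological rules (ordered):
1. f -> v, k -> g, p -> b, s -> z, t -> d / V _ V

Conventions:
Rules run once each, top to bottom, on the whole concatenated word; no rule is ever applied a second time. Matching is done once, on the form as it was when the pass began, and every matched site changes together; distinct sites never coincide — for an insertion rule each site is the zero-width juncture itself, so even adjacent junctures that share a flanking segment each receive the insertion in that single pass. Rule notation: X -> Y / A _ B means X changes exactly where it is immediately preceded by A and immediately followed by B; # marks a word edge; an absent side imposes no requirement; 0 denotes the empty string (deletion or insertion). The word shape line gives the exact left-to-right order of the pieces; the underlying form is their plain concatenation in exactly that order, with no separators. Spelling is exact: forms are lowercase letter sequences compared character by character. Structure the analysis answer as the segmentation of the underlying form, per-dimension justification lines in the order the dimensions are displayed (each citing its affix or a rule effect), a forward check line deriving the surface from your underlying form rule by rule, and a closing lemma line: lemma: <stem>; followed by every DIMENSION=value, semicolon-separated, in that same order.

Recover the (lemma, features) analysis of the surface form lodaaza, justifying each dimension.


underlying: lota-as-a
KEL=em - signalled by the affix -as
ASPECT=so - signalled by the affix -a
check: lotaasa -> lodaaza
lemma: lota; KEL=em; ASPECT=so


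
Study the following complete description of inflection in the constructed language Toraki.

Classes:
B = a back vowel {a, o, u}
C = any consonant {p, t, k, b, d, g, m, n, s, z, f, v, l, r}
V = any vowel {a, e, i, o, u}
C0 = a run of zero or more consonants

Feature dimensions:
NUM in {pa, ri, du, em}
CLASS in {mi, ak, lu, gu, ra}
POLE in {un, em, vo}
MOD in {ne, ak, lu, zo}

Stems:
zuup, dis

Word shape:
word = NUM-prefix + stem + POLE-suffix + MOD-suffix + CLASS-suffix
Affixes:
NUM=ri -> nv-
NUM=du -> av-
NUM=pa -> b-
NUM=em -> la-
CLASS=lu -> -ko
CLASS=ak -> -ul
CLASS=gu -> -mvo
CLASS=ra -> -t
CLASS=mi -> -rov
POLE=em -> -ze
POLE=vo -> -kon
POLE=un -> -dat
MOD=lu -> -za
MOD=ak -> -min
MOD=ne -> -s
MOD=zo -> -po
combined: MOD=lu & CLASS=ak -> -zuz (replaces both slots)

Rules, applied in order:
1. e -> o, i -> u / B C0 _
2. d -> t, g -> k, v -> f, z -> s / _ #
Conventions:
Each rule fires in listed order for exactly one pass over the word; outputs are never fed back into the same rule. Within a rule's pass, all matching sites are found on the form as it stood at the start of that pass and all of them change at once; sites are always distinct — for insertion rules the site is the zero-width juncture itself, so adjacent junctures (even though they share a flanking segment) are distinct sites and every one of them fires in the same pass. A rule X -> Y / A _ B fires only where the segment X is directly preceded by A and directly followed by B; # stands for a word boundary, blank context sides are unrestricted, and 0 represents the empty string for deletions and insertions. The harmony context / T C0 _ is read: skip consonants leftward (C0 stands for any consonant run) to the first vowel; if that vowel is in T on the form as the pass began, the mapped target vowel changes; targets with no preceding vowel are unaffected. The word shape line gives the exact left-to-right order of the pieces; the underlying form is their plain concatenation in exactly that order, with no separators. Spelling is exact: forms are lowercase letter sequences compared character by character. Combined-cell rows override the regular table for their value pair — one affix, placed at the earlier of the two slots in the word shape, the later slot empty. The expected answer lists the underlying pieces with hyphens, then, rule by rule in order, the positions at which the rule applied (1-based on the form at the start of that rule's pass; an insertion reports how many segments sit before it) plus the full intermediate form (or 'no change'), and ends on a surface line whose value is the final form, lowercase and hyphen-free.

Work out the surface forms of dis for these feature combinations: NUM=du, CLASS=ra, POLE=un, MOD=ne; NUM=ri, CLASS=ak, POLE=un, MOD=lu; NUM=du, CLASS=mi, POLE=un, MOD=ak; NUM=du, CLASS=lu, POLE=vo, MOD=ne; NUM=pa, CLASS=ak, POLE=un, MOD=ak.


cell NUM=du, CLASS=ra, POLE=un, MOD=ne:
underlying: av-dis-dat-s-t
1. e -> o, i -> u / B C0 _: fires at position(s) 4: avdusdatst
2. d -> t, g -> k, v -> f, z -> s / _ #: no change
surface: avdusdatst

cell NUM=ri, CLASS=ak, POLE=un, MOD=lu:
underlying: nv-dis-dat-zuz
1. e -> o, i -> u / B C0 _: no change
2. d -> t, g -> k, v -> f, z -> s / _ #: fires at position(s) 11: nvdisdatzus
surface: nvdisdatzus

cell NUM=du, CLASS=mi, POLE=un, MOD=ak:
underlying: av-dis-dat-min-rov
1. e -> o, i -> u / B C0 _: fires at position(s) 4, 10: avdusdatmunrov
2. d -> t, g -> k, v -> f, z -> s / _ #: fires at position(s) 14: avdusdatmunrof
surface: avdusdatmunrof

cell NUM=du, CLASS=lu, POLE=vo, MOD=ne:
underlying: av-dis-kon-s-ko
1. e -> o, i -> u / B C0 _: fires at position(s) 4: avduskonsko
2. d -> t, g -> k, v -> f, z -> s / _ #: no change
surface: avduskonsko

cell NUM=pa, CLASS=ak, POLE=un, MOD=ak:
underlying: b-dis-dat-min-ul
1. e -> o, i -> u / B C0 _: fires at position(s) 9: bdisdatmunul
2. d -> t, g -> k, v -> f, z -> s / _ #: no change
surface: bdisdatmunul


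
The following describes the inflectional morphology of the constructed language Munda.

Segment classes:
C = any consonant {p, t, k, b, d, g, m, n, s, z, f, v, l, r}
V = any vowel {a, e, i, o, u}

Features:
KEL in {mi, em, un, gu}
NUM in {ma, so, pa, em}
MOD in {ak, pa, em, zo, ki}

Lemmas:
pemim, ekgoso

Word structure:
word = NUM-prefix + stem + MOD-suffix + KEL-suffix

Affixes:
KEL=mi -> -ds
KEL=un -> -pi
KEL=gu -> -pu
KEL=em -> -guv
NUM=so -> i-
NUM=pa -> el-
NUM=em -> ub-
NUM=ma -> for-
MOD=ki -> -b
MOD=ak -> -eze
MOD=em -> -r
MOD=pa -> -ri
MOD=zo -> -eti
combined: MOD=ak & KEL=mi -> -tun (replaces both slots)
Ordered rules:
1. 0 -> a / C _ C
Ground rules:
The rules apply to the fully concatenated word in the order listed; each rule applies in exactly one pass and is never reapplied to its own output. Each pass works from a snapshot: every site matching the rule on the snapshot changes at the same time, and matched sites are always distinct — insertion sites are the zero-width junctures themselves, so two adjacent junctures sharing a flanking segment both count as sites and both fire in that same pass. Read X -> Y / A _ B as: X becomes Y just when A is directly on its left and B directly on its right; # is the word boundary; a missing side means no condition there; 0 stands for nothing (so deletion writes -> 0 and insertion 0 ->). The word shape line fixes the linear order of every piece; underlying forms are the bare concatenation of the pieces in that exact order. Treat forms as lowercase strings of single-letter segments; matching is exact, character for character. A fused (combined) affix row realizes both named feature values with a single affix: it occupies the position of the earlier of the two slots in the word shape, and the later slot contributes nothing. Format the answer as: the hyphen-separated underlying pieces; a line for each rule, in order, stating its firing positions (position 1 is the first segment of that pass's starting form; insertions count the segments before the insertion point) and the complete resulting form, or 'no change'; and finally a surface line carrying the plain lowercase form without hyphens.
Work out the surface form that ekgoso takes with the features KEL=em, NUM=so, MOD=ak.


underlying: i-ekgoso-eze-guv
1. 0 -> a / C _ C: inserts after position(s) 3: iekagosoezeguv
surface: iekagosoezeguv


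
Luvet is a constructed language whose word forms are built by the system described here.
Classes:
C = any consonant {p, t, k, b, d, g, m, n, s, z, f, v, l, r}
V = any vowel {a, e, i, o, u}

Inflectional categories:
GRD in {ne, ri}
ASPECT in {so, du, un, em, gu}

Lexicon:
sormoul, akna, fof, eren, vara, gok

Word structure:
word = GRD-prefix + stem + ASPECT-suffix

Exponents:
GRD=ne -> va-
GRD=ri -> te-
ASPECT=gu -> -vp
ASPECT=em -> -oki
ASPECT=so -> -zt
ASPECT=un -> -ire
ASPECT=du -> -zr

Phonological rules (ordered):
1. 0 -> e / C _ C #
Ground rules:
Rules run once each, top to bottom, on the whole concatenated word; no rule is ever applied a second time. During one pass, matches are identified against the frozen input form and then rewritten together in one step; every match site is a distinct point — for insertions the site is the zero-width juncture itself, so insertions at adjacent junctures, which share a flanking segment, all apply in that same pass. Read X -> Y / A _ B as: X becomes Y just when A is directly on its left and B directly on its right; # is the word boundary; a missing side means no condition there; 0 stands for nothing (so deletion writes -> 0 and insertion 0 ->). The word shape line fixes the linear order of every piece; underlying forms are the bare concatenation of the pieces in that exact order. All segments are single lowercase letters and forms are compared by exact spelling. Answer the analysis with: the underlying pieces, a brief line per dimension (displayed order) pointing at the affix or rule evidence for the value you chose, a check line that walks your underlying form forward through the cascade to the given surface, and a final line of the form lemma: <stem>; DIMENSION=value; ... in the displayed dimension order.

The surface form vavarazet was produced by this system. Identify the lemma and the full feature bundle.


underlying: va-vara-zt
GRD=ne - signalled by the affix va-
ASPECT=so - signalled by the affix -zt
check: vavarazt -> vavarazet
lemma: vara; GRD=ne; ASPECT=so


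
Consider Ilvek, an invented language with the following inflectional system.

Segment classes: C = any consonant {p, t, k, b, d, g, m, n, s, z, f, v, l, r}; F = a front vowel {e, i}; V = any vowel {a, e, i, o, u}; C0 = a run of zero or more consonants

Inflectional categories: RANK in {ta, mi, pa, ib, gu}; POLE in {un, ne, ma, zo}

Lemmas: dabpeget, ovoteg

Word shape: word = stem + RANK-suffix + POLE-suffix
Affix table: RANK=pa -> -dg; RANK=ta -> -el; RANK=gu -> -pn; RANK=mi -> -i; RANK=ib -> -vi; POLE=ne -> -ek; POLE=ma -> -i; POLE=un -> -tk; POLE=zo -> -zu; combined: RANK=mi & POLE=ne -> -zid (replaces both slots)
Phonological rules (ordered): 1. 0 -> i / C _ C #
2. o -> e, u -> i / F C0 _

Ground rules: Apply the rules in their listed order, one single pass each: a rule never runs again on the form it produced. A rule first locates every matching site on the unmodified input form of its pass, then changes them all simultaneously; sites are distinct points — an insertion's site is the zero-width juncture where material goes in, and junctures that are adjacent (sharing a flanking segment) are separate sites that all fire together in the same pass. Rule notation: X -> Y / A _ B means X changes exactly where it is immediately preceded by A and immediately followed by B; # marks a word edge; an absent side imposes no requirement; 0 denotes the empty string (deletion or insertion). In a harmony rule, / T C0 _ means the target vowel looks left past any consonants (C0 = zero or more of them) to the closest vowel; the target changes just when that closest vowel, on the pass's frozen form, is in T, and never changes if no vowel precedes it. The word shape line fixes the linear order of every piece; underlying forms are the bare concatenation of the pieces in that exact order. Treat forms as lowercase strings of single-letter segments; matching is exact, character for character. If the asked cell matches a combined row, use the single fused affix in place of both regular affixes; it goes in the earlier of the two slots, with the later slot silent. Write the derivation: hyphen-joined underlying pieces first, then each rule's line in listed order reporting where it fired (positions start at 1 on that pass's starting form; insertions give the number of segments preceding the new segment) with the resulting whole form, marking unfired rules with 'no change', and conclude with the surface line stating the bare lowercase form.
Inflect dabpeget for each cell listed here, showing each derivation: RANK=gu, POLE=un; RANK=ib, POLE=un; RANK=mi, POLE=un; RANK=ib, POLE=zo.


cell RANK=gu, POLE=un:
underlying: dabpeget-pn-tk
1. 0 -> i / C _ C #: inserts after position(s) 11: dabpegetpntik
2. o -> e, u -> i / F C0 _: no change
surface: dabpegetpntik

cell RANK=ib, POLE=un:
underlying: dabpeget-vi-tk
1. 0 -> i / C _ C #: inserts after position(s) 11: dabpegetvitik
2. o -> e, u -> i / F C0 _: no change
surface: dabpegetvitik

cell RANK=mi, POLE=un:
underlying: dabpeget-i-tk
1. 0 -> i / C _ C #: inserts after position(s) 10: dabpegetitik
2. o -> e, u -> i / F C0 _: no change
surface: dabpegetitik

cell RANK=ib, POLE=zo:
underlying: dabpeget-vi-zu
1. 0 -> i / C _ C #: no change
2. o -> e, u -> i / F C0 _: fires at position(s) 12: dabpegetvizi
surface: dabpegetvizi


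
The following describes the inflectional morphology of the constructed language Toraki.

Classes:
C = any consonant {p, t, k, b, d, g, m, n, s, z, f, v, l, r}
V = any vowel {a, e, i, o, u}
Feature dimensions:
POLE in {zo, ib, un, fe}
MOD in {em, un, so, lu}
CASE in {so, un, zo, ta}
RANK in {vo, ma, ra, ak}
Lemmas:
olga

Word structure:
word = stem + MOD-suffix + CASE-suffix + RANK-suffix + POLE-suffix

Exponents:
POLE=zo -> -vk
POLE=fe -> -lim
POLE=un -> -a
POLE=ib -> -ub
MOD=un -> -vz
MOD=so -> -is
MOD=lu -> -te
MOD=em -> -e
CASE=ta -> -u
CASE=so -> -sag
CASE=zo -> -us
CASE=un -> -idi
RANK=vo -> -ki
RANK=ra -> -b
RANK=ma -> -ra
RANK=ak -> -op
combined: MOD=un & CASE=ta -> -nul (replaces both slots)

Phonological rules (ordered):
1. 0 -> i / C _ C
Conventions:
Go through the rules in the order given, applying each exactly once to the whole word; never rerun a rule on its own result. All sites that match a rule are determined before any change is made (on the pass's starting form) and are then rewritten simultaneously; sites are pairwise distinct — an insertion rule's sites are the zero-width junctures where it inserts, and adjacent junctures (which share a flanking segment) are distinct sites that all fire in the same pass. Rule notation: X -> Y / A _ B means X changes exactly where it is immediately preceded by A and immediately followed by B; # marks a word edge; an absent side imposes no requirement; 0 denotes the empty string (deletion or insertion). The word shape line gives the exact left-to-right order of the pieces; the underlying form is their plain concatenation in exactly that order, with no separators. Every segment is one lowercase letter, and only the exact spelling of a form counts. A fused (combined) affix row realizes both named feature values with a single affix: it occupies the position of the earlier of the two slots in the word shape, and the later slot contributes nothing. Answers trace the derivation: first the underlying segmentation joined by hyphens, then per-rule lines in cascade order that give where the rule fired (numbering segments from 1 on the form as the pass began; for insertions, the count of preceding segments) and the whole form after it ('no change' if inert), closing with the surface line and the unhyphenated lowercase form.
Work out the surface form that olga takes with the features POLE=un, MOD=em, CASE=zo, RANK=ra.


underlying: olga-e-us-b-a
1. 0 -> i / C _ C: inserts after position(s) 2, 7: oligaeusiba
surface: oligaeusiba
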